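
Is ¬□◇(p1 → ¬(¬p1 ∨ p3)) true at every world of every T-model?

Tableau for the negation □◇(p1 → ¬(¬p1 ∨ p3)):
1. □◇(p1 → ¬(¬p1 ∨ p3)), u
2. ◇(p1 → ¬(¬p1 ∨ p3)), u   [□-rule on 1 via uRu]
3. p1 → ¬(¬p1 ∨ p3), v   [◇-rule on 2: fresh world v, uRv]
4. ◇(p1 → ¬(¬p1 ∨ p3)), v   [□-rule on 1 via uRv]
5. ¬(¬p1 ∨ p3), v   [→-rule on 3 (branches; this branch)]
6. p1, v   [¬∨-rule on 5]
7. ¬p3, v   [¬∨-rule on 5]
8. p1 → ¬(¬p1 ∨ p3), w   [◇-rule on 4: fresh world w, vRw]
9. ¬(¬p1 ∨ p3), w   [→-rule on 8 (branches; this branch)]
10. p1, w   [¬∨-rule on 9]
11. ¬p3, w   [¬∨-rule on 9]
Accessibility: uRu, uRv, vRv, vRw, wRw
The negation has an open branch (countermodel exists).

No, not valid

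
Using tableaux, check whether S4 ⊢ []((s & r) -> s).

Valid in S4

Tableau for the negation ~[]((s & r) -> s):
1. ~[]((s & r) -> s), w0
2. ~((s & r) -> s), w1
3. s & r, w1
4. ~s, w1
5. s, w1
6. r, w1
Accessibility: w0Rw0, w0Rw1, w1Rw1
Branch closes: s and ~s both at w1.
All branches of the negation close; one closing branch shown above.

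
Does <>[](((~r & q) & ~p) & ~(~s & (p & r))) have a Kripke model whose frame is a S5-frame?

Satisfiable

1. <>[](((~r & q) & ~p) & ~(~s & (p & r))), w0
2. [](((~r & q) & ~p) & ~(~s & (p & r))), w1
3. ((~r & q) & ~p) & ~(~s & (p & r)), w0
4. (~r & q) & ~p, w0
5. ~(~s & (p & r)), w0
6. ~r & q, w0
7. ~p, w0
8. ~r, w0
9. q, w0
10. ((~r & q) & ~p) & ~(~s & (p & r)), w1
11. (~r & q) & ~p, w1
12. ~(~s & (p & r)), w1
13. ~r & q, w1
14. ~p, w1
15. ~r, w1
16. q, w1
17. ~(p & r), w0
18. ~(p & r), w1
Accessibility: w0Rw0, w0Rw1, w1Rw0, w1Rw1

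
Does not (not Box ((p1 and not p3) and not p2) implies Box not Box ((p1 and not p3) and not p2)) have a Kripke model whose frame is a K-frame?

Satisfiable (open branch found)

1. not (not Box ((p1 and not p3) and not p2) implies Box not Box ((p1 and not p3) and not p2)), 0
2. not Box ((p1 and not p3) and not p2), 0
3. not Box not Box ((p1 and not p3) and not p2), 0
4. not ((p1 and not p3) and not p2), 1
5. p2, 1
6. Box ((p1 and not p3) and not p2), 2
Accessibility: 0R1, 0R2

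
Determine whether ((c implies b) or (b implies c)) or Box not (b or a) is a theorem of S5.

Tableau for the negation not (((c implies b) or (b implies c)) or Box not (b or a)):
1. not (((c implies b) or (b implies c)) or Box not (b or a)), u
2. not ((c implies b) or (b implies c)), u
3. not Box not (b or a), u
4. not (c implies b), u
5. not (b implies c), u
6. c, u
7. not b, u
8. b, u
9. not c, u
Accessibility: uRu
Branch closes: b and not b both at u.
All branches of the negation close; one closing branch shown above.

Yes, valid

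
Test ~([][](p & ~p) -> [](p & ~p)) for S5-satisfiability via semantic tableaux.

Unsatisfiable

1. ~([][](p & ~p) -> [](p & ~p)), u
2. [][](p & ~p), u   [~->-rule on 1]
3. ~[](p & ~p), u   [~->-rule on 1]
4. [](p & ~p), u   [[]-rule on 2 via uRu]
5. p & ~p, u   [[]-rule on 4 via uRu]
6. p, u   [&-rule on 5]
7. ~p, u   [&-rule on 5]
Accessibility: uRu
Branch closes: p and ~p both at u.
All branches of the tableau close; one closing branch shown above.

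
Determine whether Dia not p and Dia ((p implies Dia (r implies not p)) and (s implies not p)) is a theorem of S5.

No, not valid

Tableau for the negation not (Dia not p and Dia ((p implies Dia (r implies not p)) and (s implies not p))):
1. not (Dia not p and Dia ((p implies Dia (r implies not p)) and (s implies not p))), u
2. not Dia ((p implies Dia (r implies not p)) and (s implies not p)), u   [neg-and-rule on 1 (branches; this branch)]
3. not ((p implies Dia (r implies not p)) and (s implies not p)), u   [neg-Dia-rule on 2 via uRu]
4. not (s implies not p), u   [neg-and-rule on 3 (branches; this branch)]
5. s, u   [neg-implies-rule on 4]
6. p, u   [neg-implies-rule on 4]
Accessibility: uRu
The negation has an open branch (countermodel exists).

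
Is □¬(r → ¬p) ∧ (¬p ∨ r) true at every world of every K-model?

Invalid (countermodel exists)

Tableau for the negation ¬(□¬(r → ¬p) ∧ (¬p ∨ r)):
1. ¬(□¬(r → ¬p) ∧ (¬p ∨ r)), w0
2. ¬(¬p ∨ r), w0
3. p, w0
4. ¬r, w0
The negation has an open branch (countermodel exists).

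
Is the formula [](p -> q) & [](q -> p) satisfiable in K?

Satisfiable

1. [](p -> q) & [](q -> p), w0
2. [](p -> q), w0
3. [](q -> p), w0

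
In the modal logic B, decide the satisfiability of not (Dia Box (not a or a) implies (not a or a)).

Unsatisfiable

1. not (Dia Box (not a or a) implies (not a or a)), 0
2. Dia Box (not a or a), 0
3. not (not a or a), 0
4. a, 0
5. not a, 0
Accessibility: 0R0
Branch closes: a and not a both at 0.
(One branch shown.) All branches close.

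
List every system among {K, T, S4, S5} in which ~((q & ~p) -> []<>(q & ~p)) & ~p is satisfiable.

K, T, S4

S4-tableau for the formula:
1. ~((q & ~p) -> []<>(q & ~p)) & ~p, u
2. ~((q & ~p) -> []<>(q & ~p)), u
3. ~p, u
4. q & ~p, u
5. ~[]<>(q & ~p), u
6. q, u
7. ~<>(q & ~p), v
8. ~(q & ~p), v
9. p, v
Accessibility: uRu, uRv, vRv
Complete open branch: satisfiable in S4, hence also in K, T (this S4-model is also a K-model and a T-model).
S5-tableau for the formula:
1. ~((q & ~p) -> []<>(q & ~p)) & ~p, u
2. ~((q & ~p) -> []<>(q & ~p)), u
3. ~p, u
4. q & ~p, u
5. ~[]<>(q & ~p), u
6. q, u
7. ~<>(q & ~p), v
8. ~(q & ~p), u
9. ~(q & ~p), v
10. p, u
Accessibility: uRu, uRv, vRu, vRv
Branch closes: p and ~p both at u.
Every branch closes (one shown): unsatisfiable in S5.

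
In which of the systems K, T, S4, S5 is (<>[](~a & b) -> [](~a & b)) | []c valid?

S5

S4-tableau for the negation ~((<>[](~a & b) -> [](~a & b)) | []c):
1. ~((<>[](~a & b) -> [](~a & b)) | []c), w0
2. ~(<>[](~a & b) -> [](~a & b)), w0   [~|-rule on 1]
3. ~[]c, w0   [~|-rule on 1]
4. <>[](~a & b), w0   [~->-rule on 2]
5. ~[](~a & b), w0   [~->-rule on 2]
6. ~c, w1   [~[]-rule on 3: fresh world w1, w0Rw1]
7. [](~a & b), w2   [<>-rule on 4: fresh world w2, w0Rw2]
8. ~a & b, w2   [[]-rule on 7 via w2Rw2]
9. ~a, w2   [&-rule on 8]
10. b, w2   [&-rule on 8]
11. ~(~a & b), w3   [~[]-rule on 5: fresh world w3, w0Rw3]
12. ~b, w3   [~&-rule on 11 (branches; this branch)]
Accessibility: w0Rw0, w0Rw1, w0Rw2, w0Rw3, w1Rw1, w2Rw2, w3Rw3
Complete open branch: countermodel on an S4-frame, so not valid in S4, nor in K, T (the same frame is also a K-frame and a T-frame).
S5-tableau for the negation ~((<>[](~a & b) -> [](~a & b)) | []c):
1. ~((<>[](~a & b) -> [](~a & b)) | []c), w0
2. ~(<>[](~a & b) -> [](~a & b)), w0   [~|-rule on 1]
3. ~[]c, w0   [~|-rule on 1]
4. <>[](~a & b), w0   [~->-rule on 2]
5. ~[](~a & b), w0   [~->-rule on 2]
6. ~c, w1   [~[]-rule on 3: fresh world w1, w0Rw1]
7. [](~a & b), w2   [<>-rule on 4: fresh world w2, w0Rw2]
8. ~a & b, w0   [[]-rule on 7 via w2Rw0]
9. ~a, w0   [&-rule on 8]
10. b, w0   [&-rule on 8]
11. ~a & b, w1   [[]-rule on 7 via w2Rw1]
12. ~a, w1   [&-rule on 11]
13. b, w1   [&-rule on 11]
14. ~a & b, w2   [[]-rule on 7 via w2Rw2]
15. ~a, w2   [&-rule on 14]
16. b, w2   [&-rule on 14]
17. ~(~a & b), w3   [~[]-rule on 5: fresh world w3, w0Rw3]
18. ~a & b, w3   [[]-rule on 7 via w2Rw3]
19. ~a, w3   [&-rule on 18]
20. b, w3   [&-rule on 18]
21. ~b, w3   [~&-rule on 17 (branches; this branch)]
Accessibility: w0Rw0, w0Rw1, w0Rw2, w0Rw3, w1Rw0, w1Rw1, w1Rw2, w1Rw3, w2Rw0, w2Rw1, w2Rw2, w2Rw3, w3Rw0, w3Rw1, w3Rw2, w3Rw3
Branch closes: b and ~b both at w3.
Every branch closes (one shown): valid in S5.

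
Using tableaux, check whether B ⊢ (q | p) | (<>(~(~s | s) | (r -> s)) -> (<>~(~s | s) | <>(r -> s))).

Tableau for the negation ~((q | p) | (<>(~(~s | s) | (r -> s)) -> (<>~(~s | s) | <>(r -> s)))):
1. ~((q | p) | (<>(~(~s | s) | (r -> s)) -> (<>~(~s | s) | <>(r -> s)))), 0
2. ~(q | p), 0
3. ~(<>(~(~s | s) | (r -> s)) -> (<>~(~s | s) | <>(r -> s))), 0
4. ~q, 0
5. ~p, 0
6. <>(~(~s | s) | (r -> s)), 0
7. ~(<>~(~s | s) | <>(r -> s)), 0
8. ~<>~(~s | s), 0
9. ~<>(r -> s), 0
10. ~s | s, 0
11. ~(r -> s), 0
12. r, 0
13. ~s, 0
14. ~(~s | s) | (r -> s), 1
15. ~s | s, 1
16. ~(r -> s), 1
17. r, 1
18. ~s, 1
19. r -> s, 1
20. s, 1
Accessibility: 0R0, 0R1, 1R0, 1R1
Branch closes: s and ~s both at 1.
All branches of the negation close; one closing branch shown above.

Valid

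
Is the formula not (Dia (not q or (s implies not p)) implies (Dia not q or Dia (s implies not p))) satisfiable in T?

1. not (Dia (not q or (s implies not p)) implies (Dia not q or Dia (s implies not p))), 0
2. Dia (not q or (s implies not p)), 0
3. not (Dia not q or Dia (s implies not p)), 0
4. not Dia not q, 0
5. not Dia (s implies not p), 0
6. q, 0
7. not (s implies not p), 0
8. s, 0
9. p, 0
10. not q or (s implies not p), 1
11. q, 1
12. not (s implies not p), 1
13. s, 1
14. p, 1
15. s implies not p, 1
16. not p, 1
Accessibility: 0R0, 0R1, 1R1
Branch closes: p and not p both at 1.
(One branch shown.) All branches close.

Unsatisfiable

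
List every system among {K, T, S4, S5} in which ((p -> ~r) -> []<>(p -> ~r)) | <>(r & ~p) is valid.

S4-tableau for the negation ~(((p -> ~r) -> []<>(p -> ~r)) | <>(r & ~p)):
1. ~(((p -> ~r) -> []<>(p -> ~r)) | <>(r & ~p)), u
2. ~((p -> ~r) -> []<>(p -> ~r)), u
3. ~<>(r & ~p), u
4. p -> ~r, u
5. ~[]<>(p -> ~r), u
6. ~(r & ~p), u
7. ~r, u
8. p, u
9. ~<>(p -> ~r), v
10. ~(r & ~p), v
11. ~(p -> ~r), v
12. p, v
13. r, v
Accessibility: uRu, uRv, vRv
Complete open branch: countermodel on an S4-frame, so not valid in S4, nor in K, T (the same frame is also a K-frame and a T-frame).
S5-tableau for the negation ~(((p -> ~r) -> []<>(p -> ~r)) | <>(r & ~p)):
1. ~(((p -> ~r) -> []<>(p -> ~r)) | <>(r & ~p)), u
2. ~((p -> ~r) -> []<>(p -> ~r)), u
3. ~<>(r & ~p), u
4. p -> ~r, u
5. ~[]<>(p -> ~r), u
6. ~(r & ~p), u
7. ~r, u
8. p, u
9. ~<>(p -> ~r), v
10. ~(r & ~p), v
11. ~(p -> ~r), u
12. r, u
Accessibility: uRu, uRv, vRu, vRv
Branch closes: r and ~r both at u.
Every branch closes (one shown): valid in S5.

S5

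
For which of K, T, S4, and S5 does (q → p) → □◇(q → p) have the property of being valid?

S5

S4-tableau for the negation ¬((q → p) → □◇(q → p)):
1. ¬((q → p) → □◇(q → p)), u
2. q → p, u
3. ¬□◇(q → p), u
4. p, u
5. ¬◇(q → p), v
6. ¬(q → p), v
7. q, v
8. ¬p, v
Accessibility: uRu, uRv, vRv
Complete open branch: countermodel on an S4-frame, so not valid in S4, nor in K, T (the same frame is also a K-frame and a T-frame).
S5-tableau for the negation ¬((q → p) → □◇(q → p)):
1. ¬((q → p) → □◇(q → p)), u
2. q → p, u
3. ¬□◇(q → p), u
4. p, u
5. ¬◇(q → p), v
6. ¬(q → p), u
7. q, u
8. ¬p, u
Accessibility: uRu, uRv, vRu, vRv
Branch closes: p and ¬p both at u.
Every branch closes (one shown): valid in S5.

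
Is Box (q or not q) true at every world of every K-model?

Valid

Tableau for the negation not Box (q or not q):
1. not Box (q or not q), u
2. not (q or not q), v   [neg-Box-rule on 1: fresh world v, uRv]
3. not q, v   [neg-or-rule on 2]
4. q, v   [neg-or-rule on 2]
Accessibility: uRv
Branch closes: q and not q both at v.
Every branch of the negation's tableau closes; the branch above is one of them.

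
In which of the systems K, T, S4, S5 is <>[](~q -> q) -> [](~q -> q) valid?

S5-tableau for the negation ~(<>[](~q -> q) -> [](~q -> q)):
1. ~(<>[](~q -> q) -> [](~q -> q)), u
2. <>[](~q -> q), u
3. ~[](~q -> q), u
4. [](~q -> q), v
5. ~q -> q, u
6. ~q -> q, v
7. q, u
8. q, v
9. ~(~q -> q), w
10. ~q, w
11. ~q -> q, w
12. q, w
Accessibility: uRu, uRv, uRw, vRu, vRv, vRw, wRu, wRv, wRw
Branch closes: q and ~q both at w.
Every branch closes (one shown): valid in S5.
S4-tableau for the negation ~(<>[](~q -> q) -> [](~q -> q)):
1. ~(<>[](~q -> q) -> [](~q -> q)), u
2. <>[](~q -> q), u
3. ~[](~q -> q), u
4. [](~q -> q), v
5. ~q -> q, v
6. q, v
7. ~(~q -> q), w
8. ~q, w
Accessibility: uRu, uRv, uRw, vRv, wRw
Complete open branch: countermodel on an S4-frame, so not valid in S4, nor in K, T (the same frame is also a K-frame and a T-frame).

S5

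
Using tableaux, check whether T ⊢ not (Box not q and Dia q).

Valid in T

Tableau for the negation Box not q and Dia q:
1. Box not q and Dia q, u
2. Box not q, u
3. Dia q, u
4. not q, u
5. q, v
6. not q, v
Accessibility: uRu, uRv, vRv
Branch closes: q and not q both at v.
All branches of the negation close; one closing branch shown above.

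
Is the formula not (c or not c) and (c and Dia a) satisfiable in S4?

Unsatisfiable (every branch closes)

1. not (c or not c) and (c and Dia a), 0
2. not (c or not c), 0
3. c and Dia a, 0
4. not c, 0
5. c, 0
Accessibility: 0R0
Branch closes: c and not c both at 0.
Every branch closes; the branch above is one of them.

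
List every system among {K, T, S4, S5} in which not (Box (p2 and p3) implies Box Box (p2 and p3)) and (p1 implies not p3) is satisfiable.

K, T

S4-tableau for the formula:
1. not (Box (p2 and p3) implies Box Box (p2 and p3)) and (p1 implies not p3), 0
2. not (Box (p2 and p3) implies Box Box (p2 and p3)), 0   [and-rule on 1]
3. p1 implies not p3, 0   [and-rule on 1]
4. Box (p2 and p3), 0   [neg-implies-rule on 2]
5. not Box Box (p2 and p3), 0   [neg-implies-rule on 2]
6. p2 and p3, 0   [Box-rule on 4 via 0R0]
7. p2, 0   [and-rule on 6]
8. p3, 0   [and-rule on 6]
9. not p1, 0   [implies-rule on 3 (branches; this branch)]
10. not Box (p2 and p3), 1   [neg-Box-rule on 5: fresh world 1, 0R1]
11. p2 and p3, 1   [Box-rule on 4 via 0R1]
12. p2, 1   [and-rule on 11]
13. p3, 1   [and-rule on 11]
14. not (p2 and p3), 2   [neg-Box-rule on 10: fresh world 2, 1R2]
15. p2 and p3, 2   [Box-rule on 4 via 0R2]
16. p2, 2   [and-rule on 15]
17. p3, 2   [and-rule on 15]
18. not p3, 2   [neg-and-rule on 14 (branches; this branch)]
Accessibility: 0R0, 0R1, 0R2, 1R1, 1R2, 2R2
Branch closes: p3 and not p3 both at 2.
Every branch closes (one shown): unsatisfiable in S4, hence also in S5 (every S5-frame is an S4-frame).
T-tableau for the formula:
1. not (Box (p2 and p3) implies Box Box (p2 and p3)) and (p1 implies not p3), 0
2. not (Box (p2 and p3) implies Box Box (p2 and p3)), 0   [and-rule on 1]
3. p1 implies not p3, 0   [and-rule on 1]
4. Box (p2 and p3), 0   [neg-implies-rule on 2]
5. not Box Box (p2 and p3), 0   [neg-implies-rule on 2]
6. p2 and p3, 0   [Box-rule on 4 via 0R0]
7. p2, 0   [and-rule on 6]
8. p3, 0   [and-rule on 6]
9. not p1, 0   [implies-rule on 3 (branches; this branch)]
10. not Box (p2 and p3), 1   [neg-Box-rule on 5: fresh world 1, 0R1]
11. p2 and p3, 1   [Box-rule on 4 via 0R1]
12. p2, 1   [and-rule on 11]
13. p3, 1   [and-rule on 11]
14. not (p2 and p3), 2   [neg-Box-rule on 10: fresh world 2, 1R2]
15. not p3, 2   [neg-and-rule on 14 (branches; this branch)]
Accessibility: 0R0, 0R1, 1R1, 1R2, 2R2
Complete open branch: satisfiable in T, hence also in K (this T-model is also a K-model).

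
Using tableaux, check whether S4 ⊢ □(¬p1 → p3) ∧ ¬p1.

Invalid (countermodel exists)

Tableau for the negation ¬(□(¬p1 → p3) ∧ ¬p1):
1. ¬(□(¬p1 → p3) ∧ ¬p1), w0
2. p1, w0   [¬∧-rule on 1 (branches; this branch)]
Accessibility: w0Rw0
The negation has an open branch (countermodel exists).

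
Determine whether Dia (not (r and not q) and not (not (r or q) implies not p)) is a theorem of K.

Invalid (countermodel exists)

Tableau for the negation not Dia (not (r and not q) and not (not (r or q) implies not p)):
1. not Dia (not (r and not q) and not (not (r or q) implies not p)), u
The negation has an open branch (countermodel exists).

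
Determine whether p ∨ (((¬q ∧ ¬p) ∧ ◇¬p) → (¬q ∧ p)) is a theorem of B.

No, not valid

Tableau for the negation ¬(p ∨ (((¬q ∧ ¬p) ∧ ◇¬p) → (¬q ∧ p))):
1. ¬(p ∨ (((¬q ∧ ¬p) ∧ ◇¬p) → (¬q ∧ p))), w0
2. ¬p, w0
3. ¬(((¬q ∧ ¬p) ∧ ◇¬p) → (¬q ∧ p)), w0
4. (¬q ∧ ¬p) ∧ ◇¬p, w0
5. ¬(¬q ∧ p), w0
6. ¬q ∧ ¬p, w0
7. ◇¬p, w0
8. ¬q, w0
9. ¬p, w1
Accessibility: w0Rw0, w0Rw1, w1Rw0, w1Rw1
The negation has an open branch (countermodel exists).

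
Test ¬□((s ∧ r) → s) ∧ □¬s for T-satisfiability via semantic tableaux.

Unsatisfiable

1. ¬□((s ∧ r) → s) ∧ □¬s, u
2. ¬□((s ∧ r) → s), u
3. □¬s, u
4. ¬s, u
5. ¬((s ∧ r) → s), v
6. s ∧ r, v
7. ¬s, v
8. s, v
9. r, v
Accessibility: uRu, uRv, vRv
Branch closes: s and ¬s both at v.
(One branch shown.) All branches close.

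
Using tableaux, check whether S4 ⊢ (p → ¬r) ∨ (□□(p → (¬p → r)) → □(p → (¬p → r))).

Valid

Tableau for the negation ¬((p → ¬r) ∨ (□□(p → (¬p → r)) → □(p → (¬p → r)))):
1. ¬((p → ¬r) ∨ (□□(p → (¬p → r)) → □(p → (¬p → r)))), u
2. ¬(p → ¬r), u
3. ¬(□□(p → (¬p → r)) → □(p → (¬p → r))), u
4. p, u
5. r, u
6. □□(p → (¬p → r)), u
7. ¬□(p → (¬p → r)), u
8. □(p → (¬p → r)), u
9. p → (¬p → r), u
10. ¬p → r, u
11. ¬(p → (¬p → r)), v
12. p, v
13. ¬(¬p → r), v
14. ¬p, v
15. ¬r, v
Accessibility: uRu, uRv, vRv
Branch closes: p and ¬p both at v.
Every branch of the negation's tableau closes; the branch above is one of them.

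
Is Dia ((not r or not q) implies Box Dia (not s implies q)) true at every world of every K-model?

Tableau for the negation not Dia ((not r or not q) implies Box Dia (not s implies q)):
1. not Dia ((not r or not q) implies Box Dia (not s implies q)), u
The negation has an open branch (countermodel exists).

No, not valid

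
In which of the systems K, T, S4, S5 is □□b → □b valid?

T-tableau for the negation ¬(□□b → □b):
1. ¬(□□b → □b), w0
2. □□b, w0
3. ¬□b, w0
4. □b, w0
5. b, w0
6. ¬b, w1
7. □b, w1
8. b, w1
Accessibility: w0Rw0, w0Rw1, w1Rw1
Branch closes: b and ¬b both at w1.
Every branch closes (one shown): valid in T, hence also in S4, S5 (every theorem of T is a theorem of S4 and S5).
K-tableau for the negation ¬(□□b → □b):
1. ¬(□□b → □b), w0
2. □□b, w0
3. ¬□b, w0
4. ¬b, w1
5. □b, w1
Accessibility: w0Rw1
Complete open branch: countermodel on a K-frame, so not valid in K.

T, S4, S5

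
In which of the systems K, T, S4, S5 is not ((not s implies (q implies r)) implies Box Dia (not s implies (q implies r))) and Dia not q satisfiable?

S5-tableau for the formula:
1. not ((not s implies (q implies r)) implies Box Dia (not s implies (q implies r))) and Dia not q, u
2. not ((not s implies (q implies r)) implies Box Dia (not s implies (q implies r))), u
3. Dia not q, u
4. not s implies (q implies r), u
5. not Box Dia (not s implies (q implies r)), u
6. q implies r, u
7. r, u
8. not q, v
9. not Dia (not s implies (q implies r)), w
10. not (not s implies (q implies r)), u
11. not s, u
12. not (q implies r), u
13. q, u
14. not r, u
Accessibility: uRu, uRv, uRw, vRu, vRv, vRw, wRu, wRv, wRw
Branch closes: r and not r both at u.
Every branch closes (one shown): unsatisfiable in S5.
S4-tableau for the formula:
1. not ((not s implies (q implies r)) implies Box Dia (not s implies (q implies r))) and Dia not q, u
2. not ((not s implies (q implies r)) implies Box Dia (not s implies (q implies r))), u
3. Dia not q, u
4. not s implies (q implies r), u
5. not Box Dia (not s implies (q implies r)), u
6. q implies r, u
7. r, u
8. not q, v
9. not Dia (not s implies (q implies r)), w
10. not (not s implies (q implies r)), w
11. not s, w
12. not (q implies r), w
13. q, w
14. not r, w
Accessibility: uRu, uRv, uRw, vRv, wRw
Complete open branch: satisfiable in S4, hence also in K, T (this S4-model is also a K-model and a T-model).

K, T, S4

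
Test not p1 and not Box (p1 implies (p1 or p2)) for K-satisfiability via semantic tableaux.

1. not p1 and not Box (p1 implies (p1 or p2)), u
2. not p1, u   [and-rule on 1]
3. not Box (p1 implies (p1 or p2)), u   [and-rule on 1]
4. not (p1 implies (p1 or p2)), v   [neg-Box-rule on 3: fresh world v, uRv]
5. p1, v   [neg-implies-rule on 4]
6. not (p1 or p2), v   [neg-implies-rule on 4]
7. not p1, v   [neg-or-rule on 6]
8. not p2, v   [neg-or-rule on 6]
Accessibility: uRv
Branch closes: p1 and not p1 both at v.
All branches of the tableau close; one closing branch shown above.

Unsatisfiable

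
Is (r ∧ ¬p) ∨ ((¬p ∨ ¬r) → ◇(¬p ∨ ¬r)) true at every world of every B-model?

Yes, valid

Tableau for the negation ¬((r ∧ ¬p) ∨ ((¬p ∨ ¬r) → ◇(¬p ∨ ¬r))):
1. ¬((r ∧ ¬p) ∨ ((¬p ∨ ¬r) → ◇(¬p ∨ ¬r))), w0
2. ¬(r ∧ ¬p), w0
3. ¬((¬p ∨ ¬r) → ◇(¬p ∨ ¬r)), w0
4. ¬p ∨ ¬r, w0
5. ¬◇(¬p ∨ ¬r), w0
6. ¬(¬p ∨ ¬r), w0
7. p, w0
8. r, w0
9. ¬r, w0
Accessibility: w0Rw0
Branch closes: r and ¬r both at w0.
Every branch of the negation's tableau closes; the branch above is one of them.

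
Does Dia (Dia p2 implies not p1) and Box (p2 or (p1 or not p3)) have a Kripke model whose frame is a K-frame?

1. Dia (Dia p2 implies not p1) and Box (p2 or (p1 or not p3)), u
2. Dia (Dia p2 implies not p1), u   [and-rule on 1]
3. Box (p2 or (p1 or not p3)), u   [and-rule on 1]
4. Dia p2 implies not p1, v   [Dia-rule on 2: fresh world v, uRv]
5. p2 or (p1 or not p3), v   [Box-rule on 3 via uRv]
6. not p1, v   [implies-rule on 4 (branches; this branch)]
7. p1 or not p3, v   [or-rule on 5 (branches; this branch)]
8. not p3, v   [or-rule on 7 (branches; this branch)]
Accessibility: uRv

Yes, satisfiable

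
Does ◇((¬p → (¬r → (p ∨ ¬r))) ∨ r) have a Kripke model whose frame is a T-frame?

Satisfiable (open branch found)

1. ◇((¬p → (¬r → (p ∨ ¬r))) ∨ r), u
2. (¬p → (¬r → (p ∨ ¬r))) ∨ r, v
3. r, v
Accessibility: uRu, uRv, vRv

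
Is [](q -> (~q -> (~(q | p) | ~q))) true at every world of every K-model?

Tableau for the negation ~[](q -> (~q -> (~(q | p) | ~q))):
1. ~[](q -> (~q -> (~(q | p) | ~q))), w0
2. ~(q -> (~q -> (~(q | p) | ~q))), w1
3. q, w1
4. ~(~q -> (~(q | p) | ~q)), w1
5. ~q, w1
6. ~(~(q | p) | ~q), w1
Accessibility: w0Rw1
Branch closes: q and ~q both at w1.
All branches of the negation close; one closing branch shown above.

Valid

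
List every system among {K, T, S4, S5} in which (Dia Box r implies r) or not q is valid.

S5

S5-tableau for the negation not ((Dia Box r implies r) or not q):
1. not ((Dia Box r implies r) or not q), w0
2. not (Dia Box r implies r), w0
3. q, w0
4. Dia Box r, w0
5. not r, w0
6. Box r, w1
7. r, w0
Accessibility: w0Rw0, w0Rw1, w1Rw0, w1Rw1
Branch closes: r and not r both at w0.
Every branch closes (one shown): valid in S5.
S4-tableau for the negation not ((Dia Box r implies r) or not q):
1. not ((Dia Box r implies r) or not q), w0
2. not (Dia Box r implies r), w0
3. q, w0
4. Dia Box r, w0
5. not r, w0
6. Box r, w1
7. r, w1
Accessibility: w0Rw0, w0Rw1, w1Rw1
Complete open branch: countermodel on an S4-frame, so not valid in S4, nor in K, T (the same frame is also a K-frame and a T-frame).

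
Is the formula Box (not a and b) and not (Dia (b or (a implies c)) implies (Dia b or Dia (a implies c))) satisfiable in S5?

1. Box (not a and b) and not (Dia (b or (a implies c)) implies (Dia b or Dia (a implies c))), 0
2. Box (not a and b), 0
3. not (Dia (b or (a implies c)) implies (Dia b or Dia (a implies c))), 0
4. Dia (b or (a implies c)), 0
5. not (Dia b or Dia (a implies c)), 0
6. not Dia b, 0
7. not Dia (a implies c), 0
8. not a and b, 0
9. not a, 0
10. b, 0
11. not b, 0
Accessibility: 0R0
Branch closes: b and not b both at 0.
Every branch closes; the branch above is one of them.

Unsatisfiable (every branch closes)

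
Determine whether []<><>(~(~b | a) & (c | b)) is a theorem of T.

Tableau for the negation ~[]<><>(~(~b | a) & (c | b)):
1. ~[]<><>(~(~b | a) & (c | b)), w0
2. ~<><>(~(~b | a) & (c | b)), w1
3. ~<>(~(~b | a) & (c | b)), w1
4. ~(~(~b | a) & (c | b)), w1
5. ~(c | b), w1
6. ~c, w1
7. ~b, w1
Accessibility: w0Rw0, w0Rw1, w1Rw1
The negation has an open branch (countermodel exists).

No, not valid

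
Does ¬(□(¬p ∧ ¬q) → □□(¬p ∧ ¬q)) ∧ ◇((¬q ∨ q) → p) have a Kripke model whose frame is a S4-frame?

No, unsatisfiable

1. ¬(□(¬p ∧ ¬q) → □□(¬p ∧ ¬q)) ∧ ◇((¬q ∨ q) → p), w0
2. ¬(□(¬p ∧ ¬q) → □□(¬p ∧ ¬q)), w0
3. ◇((¬q ∨ q) → p), w0
4. □(¬p ∧ ¬q), w0
5. ¬□□(¬p ∧ ¬q), w0
6. ¬p ∧ ¬q, w0
7. ¬p, w0
8. ¬q, w0
9. (¬q ∨ q) → p, w1
10. ¬p ∧ ¬q, w1
11. ¬p, w1
12. ¬q, w1
13. ¬(¬q ∨ q), w1
14. q, w1
Accessibility: w0Rw0, w0Rw1, w1Rw1
Branch closes: q and ¬q both at w1.
All branches of the tableau close; one closing branch shown above.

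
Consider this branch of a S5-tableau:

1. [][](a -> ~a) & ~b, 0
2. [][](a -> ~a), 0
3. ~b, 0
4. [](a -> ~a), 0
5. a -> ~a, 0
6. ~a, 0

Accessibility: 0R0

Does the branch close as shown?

There is no literal clash: for every atom and world, at most one sign appears.

Open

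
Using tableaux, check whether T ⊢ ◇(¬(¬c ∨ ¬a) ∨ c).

Tableau for the negation ¬◇(¬(¬c ∨ ¬a) ∨ c):
1. ¬◇(¬(¬c ∨ ¬a) ∨ c), w0
2. ¬(¬(¬c ∨ ¬a) ∨ c), w0
3. ¬c ∨ ¬a, w0
4. ¬c, w0
5. ¬a, w0
Accessibility: w0Rw0
The negation has an open branch (countermodel exists).

Invalid (countermodel exists)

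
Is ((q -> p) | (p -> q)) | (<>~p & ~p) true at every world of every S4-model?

Valid

Tableau for the negation ~(((q -> p) | (p -> q)) | (<>~p & ~p)):
1. ~(((q -> p) | (p -> q)) | (<>~p & ~p)), u
2. ~((q -> p) | (p -> q)), u   [~|-rule on 1]
3. ~(<>~p & ~p), u   [~|-rule on 1]
4. ~(q -> p), u   [~|-rule on 2]
5. ~(p -> q), u   [~|-rule on 2]
6. q, u   [~->-rule on 4]
7. ~p, u   [~->-rule on 4]
8. p, u   [~->-rule on 5]
9. ~q, u   [~->-rule on 5]
Accessibility: uRu
Branch closes: p and ~p both at u.
All branches of the negation close; one closing branch shown above.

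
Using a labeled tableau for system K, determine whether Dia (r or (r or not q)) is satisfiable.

1. Dia (r or (r or not q)), w0
2. r or (r or not q), w1   [Dia-rule on 1: fresh world w1, w0Rw1]
3. r or not q, w1   [or-rule on 2 (branches; this branch)]
4. not q, w1   [or-rule on 3 (branches; this branch)]
Accessibility: w0Rw1

Satisfiable (open branch found)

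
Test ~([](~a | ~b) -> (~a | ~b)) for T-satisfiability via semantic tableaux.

Unsatisfiable (every branch closes)

1. ~([](~a | ~b) -> (~a | ~b)), u
2. [](~a | ~b), u   [~->-rule on 1]
3. ~(~a | ~b), u   [~->-rule on 1]
4. a, u   [~|-rule on 3]
5. b, u   [~|-rule on 3]
6. ~a | ~b, u   [[]-rule on 2 via uRu]
7. ~b, u   [|-rule on 6 (branches; this branch)]
Accessibility: uRu
Branch closes: b and ~b both at u.
Every branch closes; the branch above is one of them.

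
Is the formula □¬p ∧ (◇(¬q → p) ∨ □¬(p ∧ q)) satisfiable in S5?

Satisfiable (open branch found)

1. □¬p ∧ (◇(¬q → p) ∨ □¬(p ∧ q)), 0
2. □¬p, 0
3. ◇(¬q → p) ∨ □¬(p ∧ q), 0
4. ¬p, 0
5. □¬(p ∧ q), 0
6. ¬(p ∧ q), 0
7. ¬q, 0
Accessibility: 0R0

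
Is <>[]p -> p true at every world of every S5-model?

Yes, valid

Tableau for the negation ~(<>[]p -> p):
1. ~(<>[]p -> p), w0
2. <>[]p, w0
3. ~p, w0
4. []p, w1
5. p, w0
Accessibility: w0Rw0, w0Rw1, w1Rw0, w1Rw1
Branch closes: p and ~p both at w0.
Every branch of the negation's tableau closes; the branch above is one of them.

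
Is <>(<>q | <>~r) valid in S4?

No, not valid

Tableau for the negation ~<>(<>q | <>~r):
1. ~<>(<>q | <>~r), u
2. ~(<>q | <>~r), u
3. ~<>q, u
4. ~<>~r, u
5. ~q, u
6. r, u
Accessibility: uRu
The negation has an open branch (countermodel exists).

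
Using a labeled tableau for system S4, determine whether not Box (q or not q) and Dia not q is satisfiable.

1. not Box (q or not q) and Dia not q, w0
2. not Box (q or not q), w0   [and-rule on 1]
3. Dia not q, w0   [and-rule on 1]
4. not (q or not q), w1   [neg-Box-rule on 2: fresh world w1, w0Rw1]
5. not q, w1   [neg-or-rule on 4]
6. q, w1   [neg-or-rule on 4]
Accessibility: w0Rw0, w0Rw1, w1Rw1
Branch closes: q and not q both at w1.
All branches of the tableau close; one closing branch shown above.

No, unsatisfiable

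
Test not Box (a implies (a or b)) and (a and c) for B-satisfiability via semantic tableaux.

No, unsatisfiable

1. not Box (a implies (a or b)) and (a and c), 0
2. not Box (a implies (a or b)), 0
3. a and c, 0
4. a, 0
5. c, 0
6. not (a implies (a or b)), 1
7. a, 1
8. not (a or b), 1
9. not a, 1
10. not b, 1
Accessibility: 0R0, 0R1, 1R0, 1R1
Branch closes: a and not a both at 1.
All branches of the tableau close; one closing branch shown above.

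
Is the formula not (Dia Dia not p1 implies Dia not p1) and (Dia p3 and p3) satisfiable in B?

Satisfiable

1. not (Dia Dia not p1 implies Dia not p1) and (Dia p3 and p3), w0
2. not (Dia Dia not p1 implies Dia not p1), w0
3. Dia p3 and p3, w0
4. Dia Dia not p1, w0
5. not Dia not p1, w0
6. Dia p3, w0
7. p3, w0
8. p1, w0
9. Dia not p1, w1
10. p1, w1
11. p3, w2
12. p1, w2
13. not p1, w3
Accessibility: w0Rw0, w0Rw1, w0Rw2, w1Rw0, w1Rw1, w1Rw3, w2Rw0, w2Rw2, w3Rw1, w3Rw3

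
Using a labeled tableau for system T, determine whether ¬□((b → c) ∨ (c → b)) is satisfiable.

1. ¬□((b → c) ∨ (c → b)), 0
2. ¬((b → c) ∨ (c → b)), 1   [¬□-rule on 1: fresh world 1, 0R1]
3. ¬(b → c), 1   [¬∨-rule on 2]
4. ¬(c → b), 1   [¬∨-rule on 2]
5. b, 1   [¬→-rule on 3]
6. ¬c, 1   [¬→-rule on 3]
7. c, 1   [¬→-rule on 4]
8. ¬b, 1   [¬→-rule on 4]
Accessibility: 0R0, 0R1, 1R1
Branch closes: c and ¬c both at 1.
(One branch shown.) All branches close.

Unsatisfiable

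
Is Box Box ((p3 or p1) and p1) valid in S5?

No, not valid

Tableau for the negation not Box Box ((p3 or p1) and p1):
1. not Box Box ((p3 or p1) and p1), u
2. not Box ((p3 or p1) and p1), v   [neg-Box-rule on 1: fresh world v, uRv]
3. not ((p3 or p1) and p1), w   [neg-Box-rule on 2: fresh world w, vRw]
4. not p1, w   [neg-and-rule on 3 (branches; this branch)]
Accessibility: uRu, uRv, uRw, vRu, vRv, vRw, wRu, wRv, wRw
The negation has an open branch (countermodel exists).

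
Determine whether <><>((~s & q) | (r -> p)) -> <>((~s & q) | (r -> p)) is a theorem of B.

Invalid (countermodel exists)

Tableau for the negation ~(<><>((~s & q) | (r -> p)) -> <>((~s & q) | (r -> p))):
1. ~(<><>((~s & q) | (r -> p)) -> <>((~s & q) | (r -> p))), 0
2. <><>((~s & q) | (r -> p)), 0   [~->-rule on 1]
3. ~<>((~s & q) | (r -> p)), 0   [~->-rule on 1]
4. ~((~s & q) | (r -> p)), 0   [~<>-rule on 3 via 0R0]
5. ~(~s & q), 0   [~|-rule on 4]
6. ~(r -> p), 0   [~|-rule on 4]
7. r, 0   [~->-rule on 6]
8. ~p, 0   [~->-rule on 6]
9. ~q, 0   [~&-rule on 5 (branches; this branch)]
10. <>((~s & q) | (r -> p)), 1   [<>-rule on 2: fresh world 1, 0R1]
11. ~((~s & q) | (r -> p)), 1   [~<>-rule on 3 via 0R1]
12. ~(~s & q), 1   [~|-rule on 11]
13. ~(r -> p), 1   [~|-rule on 11]
14. r, 1   [~->-rule on 13]
15. ~p, 1   [~->-rule on 13]
16. ~q, 1   [~&-rule on 12 (branches; this branch)]
17. (~s & q) | (r -> p), 2   [<>-rule on 10: fresh world 2, 1R2]
18. r -> p, 2   [|-rule on 17 (branches; this branch)]
19. p, 2   [->-rule on 18 (branches; this branch)]
Accessibility: 0R0, 0R1, 1R0, 1R1, 1R2, 2R1, 2R2
The negation has an open branch (countermodel exists).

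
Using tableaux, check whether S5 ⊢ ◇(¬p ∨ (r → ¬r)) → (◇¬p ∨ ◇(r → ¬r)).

Valid in S5

Tableau for the negation ¬(◇(¬p ∨ (r → ¬r)) → (◇¬p ∨ ◇(r → ¬r))):
1. ¬(◇(¬p ∨ (r → ¬r)) → (◇¬p ∨ ◇(r → ¬r))), u
2. ◇(¬p ∨ (r → ¬r)), u
3. ¬(◇¬p ∨ ◇(r → ¬r)), u
4. ¬◇¬p, u
5. ¬◇(r → ¬r), u
6. p, u
7. ¬(r → ¬r), u
8. r, u
9. ¬p ∨ (r → ¬r), v
10. p, v
11. ¬(r → ¬r), v
12. r, v
13. r → ¬r, v
14. ¬r, v
Accessibility: uRu, uRv, vRu, vRv
Branch closes: r and ¬r both at v.
Every branch of the negation's tableau closes; the branch above is one of them.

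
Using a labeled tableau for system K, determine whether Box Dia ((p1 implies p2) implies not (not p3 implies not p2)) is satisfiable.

1. Box Dia ((p1 implies p2) implies not (not p3 implies not p2)), 0

Satisfiable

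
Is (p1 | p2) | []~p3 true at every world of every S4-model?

No, not valid

Tableau for the negation ~((p1 | p2) | []~p3):
1. ~((p1 | p2) | []~p3), 0
2. ~(p1 | p2), 0
3. ~[]~p3, 0
4. ~p1, 0
5. ~p2, 0
6. p3, 1
Accessibility: 0R0, 0R1, 1R1
The negation has an open branch (countermodel exists).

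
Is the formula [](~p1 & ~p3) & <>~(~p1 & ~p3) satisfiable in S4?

1. [](~p1 & ~p3) & <>~(~p1 & ~p3), u
2. [](~p1 & ~p3), u   [&-rule on 1]
3. <>~(~p1 & ~p3), u   [&-rule on 1]
4. ~p1 & ~p3, u   [[]-rule on 2 via uRu]
5. ~p1, u   [&-rule on 4]
6. ~p3, u   [&-rule on 4]
7. ~(~p1 & ~p3), v   [<>-rule on 3: fresh world v, uRv]
8. ~p1 & ~p3, v   [[]-rule on 2 via uRv]
9. ~p1, v   [&-rule on 8]
10. ~p3, v   [&-rule on 8]
11. p3, v   [~&-rule on 7 (branches; this branch)]
Accessibility: uRu, uRv, vRv
Branch closes: p3 and ~p3 both at v.
Every branch closes; the branch above is one of them.

Unsatisfiable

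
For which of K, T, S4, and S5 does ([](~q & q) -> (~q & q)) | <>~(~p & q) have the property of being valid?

K-tableau for the negation ~(([](~q & q) -> (~q & q)) | <>~(~p & q)):
1. ~(([](~q & q) -> (~q & q)) | <>~(~p & q)), w0
2. ~([](~q & q) -> (~q & q)), w0
3. ~<>~(~p & q), w0
4. [](~q & q), w0
5. ~(~q & q), w0
6. ~q, w0
Complete open branch: countermodel on a K-frame, so not valid in K.
T-tableau for the negation ~(([](~q & q) -> (~q & q)) | <>~(~p & q)):
1. ~(([](~q & q) -> (~q & q)) | <>~(~p & q)), w0
2. ~([](~q & q) -> (~q & q)), w0
3. ~<>~(~p & q), w0
4. [](~q & q), w0
5. ~(~q & q), w0
6. ~p & q, w0
7. ~p, w0
8. q, w0
9. ~q & q, w0
10. ~q, w0
Accessibility: w0Rw0
Branch closes: q and ~q both at w0.
Every branch closes (one shown): valid in T, hence also in S4, S5 (every theorem of T is a theorem of S4 and S5).

T, S4, S5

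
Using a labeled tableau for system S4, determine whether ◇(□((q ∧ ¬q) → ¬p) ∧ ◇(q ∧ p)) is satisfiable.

1. ◇(□((q ∧ ¬q) → ¬p) ∧ ◇(q ∧ p)), 0
2. □((q ∧ ¬q) → ¬p) ∧ ◇(q ∧ p), 1
3. □((q ∧ ¬q) → ¬p), 1
4. ◇(q ∧ p), 1
5. (q ∧ ¬q) → ¬p, 1
6. ¬p, 1
7. q ∧ p, 2
8. q, 2
9. p, 2
10. (q ∧ ¬q) → ¬p, 2
11. ¬(q ∧ ¬q), 2
Accessibility: 0R0, 0R1, 0R2, 1R1, 1R2, 2R2

Satisfiable (open branch found)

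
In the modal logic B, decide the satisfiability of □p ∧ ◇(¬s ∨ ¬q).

Yes, satisfiable

1. □p ∧ ◇(¬s ∨ ¬q), w0
2. □p, w0
3. ◇(¬s ∨ ¬q), w0
4. p, w0
5. ¬s ∨ ¬q, w1
6. p, w1
7. ¬q, w1
Accessibility: w0Rw0, w0Rw1, w1Rw0, w1Rw1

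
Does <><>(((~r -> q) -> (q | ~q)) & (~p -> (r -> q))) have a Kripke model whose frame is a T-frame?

1. <><>(((~r -> q) -> (q | ~q)) & (~p -> (r -> q))), 0
2. <>(((~r -> q) -> (q | ~q)) & (~p -> (r -> q))), 1   [<>-rule on 1: fresh world 1, 0R1]
3. ((~r -> q) -> (q | ~q)) & (~p -> (r -> q)), 2   [<>-rule on 2: fresh world 2, 1R2]
4. (~r -> q) -> (q | ~q), 2   [&-rule on 3]
5. ~p -> (r -> q), 2   [&-rule on 3]
6. q | ~q, 2   [->-rule on 4 (branches; this branch)]
7. r -> q, 2   [->-rule on 5 (branches; this branch)]
8. ~q, 2   [|-rule on 6 (branches; this branch)]
9. ~r, 2   [->-rule on 7 (branches; this branch)]
Accessibility: 0R0, 0R1, 1R1, 1R2, 2R2

Yes, satisfiable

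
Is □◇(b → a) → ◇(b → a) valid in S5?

Tableau for the negation ¬(□◇(b → a) → ◇(b → a)):
1. ¬(□◇(b → a) → ◇(b → a)), u
2. □◇(b → a), u   [¬→-rule on 1]
3. ¬◇(b → a), u   [¬→-rule on 1]
4. ◇(b → a), u   [□-rule on 2 via uRu]
5. ¬(b → a), u   [¬◇-rule on 3 via uRu]
6. b, u   [¬→-rule on 5]
7. ¬a, u   [¬→-rule on 5]
8. b → a, v   [◇-rule on 4: fresh world v, uRv]
9. ◇(b → a), v   [□-rule on 2 via uRv]
10. ¬(b → a), v   [¬◇-rule on 3 via uRv]
11. b, v   [¬→-rule on 10]
12. ¬a, v   [¬→-rule on 10]
13. a, v   [→-rule on 8 (branches; this branch)]
Accessibility: uRu, uRv, vRu, vRv
Branch closes: a and ¬a both at v.
All branches of the negation close; one closing branch shown above.

Valid in S5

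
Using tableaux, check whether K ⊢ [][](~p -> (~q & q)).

Tableau for the negation ~[][](~p -> (~q & q)):
1. ~[][](~p -> (~q & q)), u
2. ~[](~p -> (~q & q)), v
3. ~(~p -> (~q & q)), w
4. ~p, w
5. ~(~q & q), w
6. ~q, w
Accessibility: uRv, vRw
The negation has an open branch (countermodel exists).

Invalid (countermodel exists)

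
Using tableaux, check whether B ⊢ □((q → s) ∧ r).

Tableau for the negation ¬□((q → s) ∧ r):
1. ¬□((q → s) ∧ r), u
2. ¬((q → s) ∧ r), v
3. ¬r, v
Accessibility: uRu, uRv, vRu, vRv
The negation has an open branch (countermodel exists).

Not valid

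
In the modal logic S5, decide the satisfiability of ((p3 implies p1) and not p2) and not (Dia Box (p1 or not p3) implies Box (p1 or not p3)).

No, unsatisfiable

1. ((p3 implies p1) and not p2) and not (Dia Box (p1 or not p3) implies Box (p1 or not p3)), 0
2. (p3 implies p1) and not p2, 0
3. not (Dia Box (p1 or not p3) implies Box (p1 or not p3)), 0
4. p3 implies p1, 0
5. not p2, 0
6. Dia Box (p1 or not p3), 0
7. not Box (p1 or not p3), 0
8. p1, 0
9. Box (p1 or not p3), 1
10. p1 or not p3, 0
11. p1 or not p3, 1
12. not p3, 0
13. not p3, 1
14. not (p1 or not p3), 2
15. not p1, 2
16. p3, 2
17. p1 or not p3, 2
18. not p3, 2
Accessibility: 0R0, 0R1, 0R2, 1R0, 1R1, 1R2, 2R0, 2R1, 2R2
Branch closes: p3 and not p3 both at 2.
(One branch shown.) All branches close.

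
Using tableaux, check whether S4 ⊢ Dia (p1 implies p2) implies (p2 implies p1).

Tableau for the negation not (Dia (p1 implies p2) implies (p2 implies p1)):
1. not (Dia (p1 implies p2) implies (p2 implies p1)), w0
2. Dia (p1 implies p2), w0   [neg-implies-rule on 1]
3. not (p2 implies p1), w0   [neg-implies-rule on 1]
4. p2, w0   [neg-implies-rule on 3]
5. not p1, w0   [neg-implies-rule on 3]
6. p1 implies p2, w1   [Dia-rule on 2: fresh world w1, w0Rw1]
7. p2, w1   [implies-rule on 6 (branches; this branch)]
Accessibility: w0Rw0, w0Rw1, w1Rw1
The negation has an open branch (countermodel exists).

Not valid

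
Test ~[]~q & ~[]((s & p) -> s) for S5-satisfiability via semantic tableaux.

Unsatisfiable (every branch closes)

1. ~[]~q & ~[]((s & p) -> s), u
2. ~[]~q, u   [&-rule on 1]
3. ~[]((s & p) -> s), u   [&-rule on 1]
4. q, v   [~[]-rule on 2: fresh world v, uRv]
5. ~((s & p) -> s), w   [~[]-rule on 3: fresh world w, uRw]
6. s & p, w   [~->-rule on 5]
7. ~s, w   [~->-rule on 5]
8. s, w   [&-rule on 6]
9. p, w   [&-rule on 6]
Accessibility: uRu, uRv, uRw, vRu, vRv, vRw, wRu, wRv, wRw
Branch closes: s and ~s both at w.
Every branch closes; the branch above is one of them.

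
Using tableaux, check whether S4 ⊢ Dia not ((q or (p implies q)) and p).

Tableau for the negation not Dia not ((q or (p implies q)) and p):
1. not Dia not ((q or (p implies q)) and p), w0
2. (q or (p implies q)) and p, w0
3. q or (p implies q), w0
4. p, w0
5. p implies q, w0
6. q, w0
Accessibility: w0Rw0
The negation has an open branch (countermodel exists).

Not valid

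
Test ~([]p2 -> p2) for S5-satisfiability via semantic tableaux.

1. ~([]p2 -> p2), 0
2. []p2, 0   [~->-rule on 1]
3. ~p2, 0   [~->-rule on 1]
4. p2, 0   [[]-rule on 2 via 0R0]
Accessibility: 0R0
Branch closes: p2 and ~p2 both at 0.
(One branch shown.) All branches close.

Unsatisfiable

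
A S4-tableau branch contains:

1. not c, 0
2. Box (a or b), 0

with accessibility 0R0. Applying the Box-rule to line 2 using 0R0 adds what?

a or b, 0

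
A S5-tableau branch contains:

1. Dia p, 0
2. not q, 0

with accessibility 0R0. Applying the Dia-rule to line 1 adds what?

a fresh world 1 with 0R1, and p at 1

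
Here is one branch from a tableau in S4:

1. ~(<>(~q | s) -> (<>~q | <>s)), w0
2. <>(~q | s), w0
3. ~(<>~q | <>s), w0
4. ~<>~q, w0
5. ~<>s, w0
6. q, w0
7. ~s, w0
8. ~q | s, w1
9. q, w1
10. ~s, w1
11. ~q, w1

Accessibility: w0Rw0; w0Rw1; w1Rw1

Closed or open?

Closed

Both q and ~q appear at w1.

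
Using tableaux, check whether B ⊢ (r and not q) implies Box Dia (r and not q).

Tableau for the negation not ((r and not q) implies Box Dia (r and not q)):
1. not ((r and not q) implies Box Dia (r and not q)), 0
2. r and not q, 0   [neg-implies-rule on 1]
3. not Box Dia (r and not q), 0   [neg-implies-rule on 1]
4. r, 0   [and-rule on 2]
5. not q, 0   [and-rule on 2]
6. not Dia (r and not q), 1   [neg-Box-rule on 3: fresh world 1, 0R1]
7. not (r and not q), 0   [neg-Dia-rule on 6 via 1R0]
8. not (r and not q), 1   [neg-Dia-rule on 6 via 1R1]
9. q, 0   [neg-and-rule on 7 (branches; this branch)]
Accessibility: 0R0, 0R1, 1R0, 1R1
Branch closes: q and not q both at 0.
Every branch of the negation's tableau closes; the branch above is one of them.

Valid in B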